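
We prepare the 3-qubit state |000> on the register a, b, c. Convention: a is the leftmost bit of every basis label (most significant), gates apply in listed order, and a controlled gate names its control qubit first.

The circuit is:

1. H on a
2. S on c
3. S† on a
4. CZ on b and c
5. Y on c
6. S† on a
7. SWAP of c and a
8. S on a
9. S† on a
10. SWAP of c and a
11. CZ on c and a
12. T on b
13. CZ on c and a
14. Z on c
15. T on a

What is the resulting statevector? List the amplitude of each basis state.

The resulting statevector has amplitude -sqrt(2)*I/2 on |001>, sqrt(2)*exp(3*I*pi/4)/2 on |101>, and 0 on every other basis state.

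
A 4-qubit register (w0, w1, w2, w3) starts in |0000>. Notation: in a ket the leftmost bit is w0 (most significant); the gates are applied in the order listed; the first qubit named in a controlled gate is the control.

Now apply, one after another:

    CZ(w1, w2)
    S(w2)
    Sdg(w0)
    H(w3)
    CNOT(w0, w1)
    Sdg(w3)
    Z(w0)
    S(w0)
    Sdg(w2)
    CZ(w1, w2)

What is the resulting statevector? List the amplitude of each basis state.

After the circuit, the state carries amplitude sqrt(2)/2 on |0000>, -sqrt(2)*I/2 on |0001>, and 0 on every other basis state.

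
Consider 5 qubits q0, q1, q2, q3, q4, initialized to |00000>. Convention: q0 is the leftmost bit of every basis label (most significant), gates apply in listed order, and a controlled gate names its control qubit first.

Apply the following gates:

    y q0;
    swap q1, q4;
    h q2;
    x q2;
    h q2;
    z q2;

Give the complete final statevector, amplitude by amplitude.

The final amplitudes are I on |10000>, and 0 on every other basis state.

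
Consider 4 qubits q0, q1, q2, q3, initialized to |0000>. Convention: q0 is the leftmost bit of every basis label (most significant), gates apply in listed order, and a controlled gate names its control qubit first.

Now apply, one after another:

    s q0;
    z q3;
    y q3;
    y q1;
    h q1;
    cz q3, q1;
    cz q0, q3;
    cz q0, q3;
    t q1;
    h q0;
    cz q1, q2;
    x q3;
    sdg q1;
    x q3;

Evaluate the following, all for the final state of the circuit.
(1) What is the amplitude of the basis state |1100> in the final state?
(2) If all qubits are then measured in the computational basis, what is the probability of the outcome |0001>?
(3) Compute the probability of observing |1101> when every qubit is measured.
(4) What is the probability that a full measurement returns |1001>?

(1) The final state's coefficient on |1100> equals 0.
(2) A full measurement returns |0001> with probability 1/4.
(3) Outcome |1101> occurs with probability 1/4.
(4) A full measurement returns |1001> with probability 1/4.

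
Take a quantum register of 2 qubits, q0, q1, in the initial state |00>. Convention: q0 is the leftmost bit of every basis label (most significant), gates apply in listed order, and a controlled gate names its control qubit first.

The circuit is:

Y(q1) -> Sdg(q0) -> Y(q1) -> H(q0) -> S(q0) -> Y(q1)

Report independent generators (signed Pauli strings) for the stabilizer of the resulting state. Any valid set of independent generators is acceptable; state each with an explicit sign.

The final state is stabilized by the group generated by +YI, -IZ; other independent generating sets are equally valid.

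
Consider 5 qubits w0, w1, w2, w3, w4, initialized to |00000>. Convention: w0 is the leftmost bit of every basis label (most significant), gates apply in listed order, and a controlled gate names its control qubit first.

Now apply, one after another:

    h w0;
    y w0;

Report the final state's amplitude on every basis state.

After the circuit, the state carries amplitude -sqrt(2)*I/2 on |00000>, sqrt(2)*I/2 on |10000>, and 0 on every other basis state.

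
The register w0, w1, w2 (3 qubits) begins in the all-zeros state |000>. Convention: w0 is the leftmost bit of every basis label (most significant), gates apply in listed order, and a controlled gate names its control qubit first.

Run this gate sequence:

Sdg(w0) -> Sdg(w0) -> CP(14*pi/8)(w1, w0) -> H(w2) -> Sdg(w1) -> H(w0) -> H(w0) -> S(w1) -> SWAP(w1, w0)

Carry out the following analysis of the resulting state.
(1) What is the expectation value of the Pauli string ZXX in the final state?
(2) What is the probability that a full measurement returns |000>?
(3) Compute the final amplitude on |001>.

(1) The observable ZXX averages to 0.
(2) A full measurement returns |000> with probability 1/2.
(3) |001> carries amplitude sqrt(2)/2 in the final state.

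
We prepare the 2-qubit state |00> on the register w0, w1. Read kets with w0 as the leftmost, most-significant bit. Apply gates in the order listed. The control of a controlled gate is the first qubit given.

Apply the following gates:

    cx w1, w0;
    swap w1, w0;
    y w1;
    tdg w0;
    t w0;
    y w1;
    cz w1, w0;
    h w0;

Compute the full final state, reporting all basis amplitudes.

After the circuit, the state carries amplitude sqrt(2)/2 on |00>, 0 on |01>, sqrt(2)/2 on |10>, 0 on |11>.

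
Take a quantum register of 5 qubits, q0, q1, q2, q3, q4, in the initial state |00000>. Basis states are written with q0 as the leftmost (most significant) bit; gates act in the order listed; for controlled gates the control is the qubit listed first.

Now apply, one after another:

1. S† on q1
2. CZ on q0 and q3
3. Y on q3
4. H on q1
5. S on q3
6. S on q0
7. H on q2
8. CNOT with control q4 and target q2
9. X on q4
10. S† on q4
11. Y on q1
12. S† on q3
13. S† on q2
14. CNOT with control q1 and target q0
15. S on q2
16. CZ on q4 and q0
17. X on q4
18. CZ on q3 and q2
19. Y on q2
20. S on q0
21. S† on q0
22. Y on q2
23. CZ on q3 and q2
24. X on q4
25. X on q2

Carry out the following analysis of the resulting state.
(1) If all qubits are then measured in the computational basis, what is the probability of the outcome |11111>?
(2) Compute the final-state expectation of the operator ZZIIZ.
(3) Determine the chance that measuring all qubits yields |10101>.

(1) A full measurement returns |11111> with probability 1/4.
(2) The observable ZZIIZ averages to -1.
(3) Outcome |10101> occurs with probability 0.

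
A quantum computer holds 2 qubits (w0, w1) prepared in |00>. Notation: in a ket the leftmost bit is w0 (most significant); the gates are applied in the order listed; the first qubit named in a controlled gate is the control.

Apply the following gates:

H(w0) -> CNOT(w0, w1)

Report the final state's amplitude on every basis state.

The resulting statevector has amplitude sqrt(2)/2 on |00>, 0 on |01>, 0 on |10>, sqrt(2)/2 on |11>.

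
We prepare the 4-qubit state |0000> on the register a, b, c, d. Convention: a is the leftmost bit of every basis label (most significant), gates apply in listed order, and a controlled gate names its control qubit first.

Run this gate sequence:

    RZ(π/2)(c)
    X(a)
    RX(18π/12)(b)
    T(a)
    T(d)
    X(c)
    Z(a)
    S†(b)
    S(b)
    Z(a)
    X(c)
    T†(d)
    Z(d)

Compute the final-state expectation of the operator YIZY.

The expectation value of YIZY is 0. Key observation: the block from step 5 through step 12 cancels to the identity and can be dropped.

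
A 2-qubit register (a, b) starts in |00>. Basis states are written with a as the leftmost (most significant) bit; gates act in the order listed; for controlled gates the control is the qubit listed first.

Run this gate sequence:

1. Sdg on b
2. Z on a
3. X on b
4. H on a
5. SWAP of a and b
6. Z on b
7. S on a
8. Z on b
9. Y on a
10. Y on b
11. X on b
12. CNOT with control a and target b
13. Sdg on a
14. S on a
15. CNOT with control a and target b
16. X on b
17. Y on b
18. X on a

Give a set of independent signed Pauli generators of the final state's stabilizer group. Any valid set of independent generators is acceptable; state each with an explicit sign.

One valid set of independent stabilizer generators is +IX, -ZI (any independent generating set of the same group is equally correct). Key observation: steps 10-17 multiply out to the identity, so the circuit reduces to the remaining gates.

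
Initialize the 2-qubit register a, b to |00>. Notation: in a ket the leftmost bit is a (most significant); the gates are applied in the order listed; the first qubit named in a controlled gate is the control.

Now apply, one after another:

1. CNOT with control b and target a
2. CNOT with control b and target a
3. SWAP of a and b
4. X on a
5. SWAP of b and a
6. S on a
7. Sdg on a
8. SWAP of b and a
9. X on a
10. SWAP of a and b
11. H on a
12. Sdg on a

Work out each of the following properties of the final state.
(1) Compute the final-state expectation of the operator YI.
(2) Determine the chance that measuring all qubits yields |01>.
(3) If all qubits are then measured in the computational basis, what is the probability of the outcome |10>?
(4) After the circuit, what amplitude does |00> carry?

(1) The observable YI averages to -1. Key observation: gates 3-10 undo each other exactly, leaving only the rest of the circuit to track.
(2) The probability of measuring |01> is 0.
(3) Outcome |10> occurs with probability 1/2.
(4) |00> carries amplitude sqrt(2)/2 in the final state.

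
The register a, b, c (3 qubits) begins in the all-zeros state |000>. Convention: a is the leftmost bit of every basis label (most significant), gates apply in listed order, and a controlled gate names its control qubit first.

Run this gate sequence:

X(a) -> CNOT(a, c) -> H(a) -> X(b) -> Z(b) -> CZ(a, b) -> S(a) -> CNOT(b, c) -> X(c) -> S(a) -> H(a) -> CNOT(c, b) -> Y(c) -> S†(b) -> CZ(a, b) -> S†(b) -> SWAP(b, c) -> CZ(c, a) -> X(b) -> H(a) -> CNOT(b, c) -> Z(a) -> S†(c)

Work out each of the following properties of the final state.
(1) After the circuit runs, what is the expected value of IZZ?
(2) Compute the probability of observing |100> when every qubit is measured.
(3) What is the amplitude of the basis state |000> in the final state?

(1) The expectation value of IZZ is 1.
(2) Outcome |100> occurs with probability 0.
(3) |000> carries amplitude 0 in the final state.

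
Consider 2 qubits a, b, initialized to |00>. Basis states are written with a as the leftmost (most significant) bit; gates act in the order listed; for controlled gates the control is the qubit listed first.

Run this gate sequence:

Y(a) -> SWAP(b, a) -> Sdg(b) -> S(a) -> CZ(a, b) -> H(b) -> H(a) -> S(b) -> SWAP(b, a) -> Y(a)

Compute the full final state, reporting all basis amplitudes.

The final amplitudes are -1/2 on |00>, -1/2 on |01>, I/2 on |10>, I/2 on |11>.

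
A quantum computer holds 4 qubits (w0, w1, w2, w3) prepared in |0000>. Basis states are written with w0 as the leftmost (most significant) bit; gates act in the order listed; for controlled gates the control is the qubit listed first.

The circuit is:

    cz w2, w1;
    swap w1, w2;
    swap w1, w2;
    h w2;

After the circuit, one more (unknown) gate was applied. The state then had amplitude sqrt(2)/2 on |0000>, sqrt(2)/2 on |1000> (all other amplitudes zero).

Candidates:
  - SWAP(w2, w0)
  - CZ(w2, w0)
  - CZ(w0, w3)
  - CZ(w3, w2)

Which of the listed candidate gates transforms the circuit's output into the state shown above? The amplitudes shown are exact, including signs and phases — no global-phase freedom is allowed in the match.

It was SWAP(w2, w0) that produced the state shown.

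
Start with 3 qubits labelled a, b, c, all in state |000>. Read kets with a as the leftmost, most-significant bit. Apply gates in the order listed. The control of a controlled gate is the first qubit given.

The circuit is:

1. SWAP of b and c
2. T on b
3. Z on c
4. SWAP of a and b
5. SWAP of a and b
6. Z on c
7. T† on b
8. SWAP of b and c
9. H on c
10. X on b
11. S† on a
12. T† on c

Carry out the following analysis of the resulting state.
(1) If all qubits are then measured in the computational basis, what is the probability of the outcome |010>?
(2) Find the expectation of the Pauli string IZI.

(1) Outcome |010> occurs with probability 1/2.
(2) The expectation value of IZI is -1.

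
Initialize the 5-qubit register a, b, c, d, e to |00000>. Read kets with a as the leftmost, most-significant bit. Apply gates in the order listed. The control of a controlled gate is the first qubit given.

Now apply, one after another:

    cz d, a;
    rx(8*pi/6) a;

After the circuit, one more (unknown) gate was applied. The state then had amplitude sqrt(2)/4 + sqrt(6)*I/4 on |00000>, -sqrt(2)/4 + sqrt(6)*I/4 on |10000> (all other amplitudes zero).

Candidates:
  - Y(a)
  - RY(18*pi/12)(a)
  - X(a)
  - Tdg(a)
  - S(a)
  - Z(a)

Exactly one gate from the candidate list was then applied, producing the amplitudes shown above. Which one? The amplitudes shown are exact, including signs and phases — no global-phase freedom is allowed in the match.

The applied gate was RY(18*pi/12)(a).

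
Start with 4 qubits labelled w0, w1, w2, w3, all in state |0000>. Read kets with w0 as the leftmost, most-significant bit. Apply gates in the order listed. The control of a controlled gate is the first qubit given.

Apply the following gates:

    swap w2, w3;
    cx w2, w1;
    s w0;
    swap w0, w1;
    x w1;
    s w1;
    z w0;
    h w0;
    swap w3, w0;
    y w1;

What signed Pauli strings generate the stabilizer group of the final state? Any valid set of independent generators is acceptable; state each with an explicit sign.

The stabilizer group can be generated by +IIIX, +ZIII, +IZII, +IIZI, among other valid generating sets.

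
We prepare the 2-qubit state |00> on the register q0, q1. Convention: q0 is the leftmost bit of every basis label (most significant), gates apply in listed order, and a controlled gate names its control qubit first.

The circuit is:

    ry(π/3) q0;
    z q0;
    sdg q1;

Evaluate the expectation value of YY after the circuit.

The observable YY averages to 0.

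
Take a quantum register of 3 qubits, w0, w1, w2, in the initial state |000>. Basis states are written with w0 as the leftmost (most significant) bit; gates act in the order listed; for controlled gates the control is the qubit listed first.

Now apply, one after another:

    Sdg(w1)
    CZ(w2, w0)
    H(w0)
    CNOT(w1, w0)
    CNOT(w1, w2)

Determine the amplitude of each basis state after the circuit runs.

After the circuit, the state carries amplitude sqrt(2)/2 on |000>, sqrt(2)/2 on |100>, and 0 on every other basis state.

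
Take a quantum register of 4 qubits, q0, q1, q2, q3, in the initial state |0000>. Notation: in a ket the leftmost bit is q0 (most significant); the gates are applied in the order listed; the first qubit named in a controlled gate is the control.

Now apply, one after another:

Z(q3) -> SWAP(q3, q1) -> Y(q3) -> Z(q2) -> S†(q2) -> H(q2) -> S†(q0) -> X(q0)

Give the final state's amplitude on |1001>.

The amplitude on |1001> is sqrt(2)*I/2.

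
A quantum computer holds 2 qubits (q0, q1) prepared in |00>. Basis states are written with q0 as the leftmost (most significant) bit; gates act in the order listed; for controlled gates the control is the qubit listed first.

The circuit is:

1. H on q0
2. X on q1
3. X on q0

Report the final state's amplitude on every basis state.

The resulting statevector has amplitude 0 on |00>, sqrt(2)/2 on |01>, 0 on |10>, sqrt(2)/2 on |11>.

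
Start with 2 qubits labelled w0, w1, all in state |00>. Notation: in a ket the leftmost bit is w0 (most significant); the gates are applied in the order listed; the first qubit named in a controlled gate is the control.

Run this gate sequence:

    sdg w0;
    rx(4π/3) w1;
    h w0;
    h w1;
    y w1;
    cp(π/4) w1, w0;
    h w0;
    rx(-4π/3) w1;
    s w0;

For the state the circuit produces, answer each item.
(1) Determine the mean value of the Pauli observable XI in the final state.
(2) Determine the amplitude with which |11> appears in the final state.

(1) In the final state, XI has expectation sqrt(2)/4.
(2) |11> carries amplitude -sqrt(2)/16 - sqrt(6)*I/16 + sqrt(2)*exp(I*pi/4)/16 + sqrt(6)*exp(3*I*pi/4)/16 in the final state.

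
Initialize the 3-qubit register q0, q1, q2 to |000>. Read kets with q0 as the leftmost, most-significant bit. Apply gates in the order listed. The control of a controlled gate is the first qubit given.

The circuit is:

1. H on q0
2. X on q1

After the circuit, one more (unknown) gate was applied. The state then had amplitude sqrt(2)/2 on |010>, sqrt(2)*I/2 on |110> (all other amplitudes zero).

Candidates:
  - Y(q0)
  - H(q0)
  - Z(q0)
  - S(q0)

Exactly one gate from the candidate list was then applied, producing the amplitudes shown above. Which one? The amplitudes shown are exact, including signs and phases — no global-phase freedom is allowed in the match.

The unique candidate consistent with the amplitudes is S(q0).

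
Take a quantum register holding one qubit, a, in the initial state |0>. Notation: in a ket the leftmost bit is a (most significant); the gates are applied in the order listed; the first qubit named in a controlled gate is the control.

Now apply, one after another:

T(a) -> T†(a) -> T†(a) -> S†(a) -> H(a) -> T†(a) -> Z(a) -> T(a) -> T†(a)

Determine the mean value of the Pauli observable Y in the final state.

The expectation value of Y is sqrt(2)/2.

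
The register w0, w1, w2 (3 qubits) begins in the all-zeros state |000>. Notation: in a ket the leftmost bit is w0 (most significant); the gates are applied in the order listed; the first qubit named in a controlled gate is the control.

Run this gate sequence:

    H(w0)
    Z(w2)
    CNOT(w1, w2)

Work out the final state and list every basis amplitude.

The resulting statevector has amplitude sqrt(2)/2 on |000>, sqrt(2)/2 on |100>, and 0 on every other basis state.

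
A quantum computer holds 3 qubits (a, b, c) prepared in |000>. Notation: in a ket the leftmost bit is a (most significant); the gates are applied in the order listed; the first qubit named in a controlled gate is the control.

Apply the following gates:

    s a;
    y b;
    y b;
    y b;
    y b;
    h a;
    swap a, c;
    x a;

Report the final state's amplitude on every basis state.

The final amplitudes are sqrt(2)/2 on |100>, sqrt(2)/2 on |101>, and 0 on every other basis state.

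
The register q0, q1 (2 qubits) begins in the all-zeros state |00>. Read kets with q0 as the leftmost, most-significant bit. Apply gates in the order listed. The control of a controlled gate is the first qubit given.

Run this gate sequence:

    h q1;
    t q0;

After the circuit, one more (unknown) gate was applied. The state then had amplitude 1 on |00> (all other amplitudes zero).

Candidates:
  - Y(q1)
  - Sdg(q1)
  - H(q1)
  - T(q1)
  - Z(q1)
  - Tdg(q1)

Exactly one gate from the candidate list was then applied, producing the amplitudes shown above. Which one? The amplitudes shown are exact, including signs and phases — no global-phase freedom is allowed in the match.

It was H(q1) that produced the state shown.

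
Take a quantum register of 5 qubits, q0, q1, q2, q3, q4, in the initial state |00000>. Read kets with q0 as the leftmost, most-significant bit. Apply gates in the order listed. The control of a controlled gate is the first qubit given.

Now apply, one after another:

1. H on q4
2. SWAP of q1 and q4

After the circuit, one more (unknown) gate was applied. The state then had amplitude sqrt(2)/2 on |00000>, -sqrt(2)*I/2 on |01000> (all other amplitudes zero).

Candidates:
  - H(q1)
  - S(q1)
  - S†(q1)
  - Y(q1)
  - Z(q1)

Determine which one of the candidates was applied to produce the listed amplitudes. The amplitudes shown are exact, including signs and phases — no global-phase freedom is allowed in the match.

The applied gate was S†(q1).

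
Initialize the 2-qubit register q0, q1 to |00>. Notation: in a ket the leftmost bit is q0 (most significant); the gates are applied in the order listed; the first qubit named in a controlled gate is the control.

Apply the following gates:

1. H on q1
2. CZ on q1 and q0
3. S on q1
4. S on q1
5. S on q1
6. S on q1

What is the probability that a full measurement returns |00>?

A full measurement returns |00> with probability 1/2. Key observation: the block from step 3 through step 6 cancels to the identity and can be dropped.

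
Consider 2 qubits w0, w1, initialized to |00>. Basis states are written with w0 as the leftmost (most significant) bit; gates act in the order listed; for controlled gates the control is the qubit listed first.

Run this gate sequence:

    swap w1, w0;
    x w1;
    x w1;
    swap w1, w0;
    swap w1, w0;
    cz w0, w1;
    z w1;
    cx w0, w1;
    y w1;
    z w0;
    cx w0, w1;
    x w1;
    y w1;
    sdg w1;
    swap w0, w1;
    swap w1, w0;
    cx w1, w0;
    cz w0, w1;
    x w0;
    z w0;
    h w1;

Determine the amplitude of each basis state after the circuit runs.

The final amplitudes are -sqrt(2)*I/2 on |00>, sqrt(2)*I/2 on |01>, 0 on |10>, 0 on |11>. Key observation: gates 1-4 undo each other exactly, leaving only the rest of the circuit to track.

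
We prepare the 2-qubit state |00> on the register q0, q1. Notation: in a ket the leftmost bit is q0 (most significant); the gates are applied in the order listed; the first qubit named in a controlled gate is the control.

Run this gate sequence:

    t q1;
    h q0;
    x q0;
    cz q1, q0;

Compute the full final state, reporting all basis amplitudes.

After the circuit, the state carries amplitude sqrt(2)/2 on |00>, 0 on |01>, sqrt(2)/2 on |10>, 0 on |11>.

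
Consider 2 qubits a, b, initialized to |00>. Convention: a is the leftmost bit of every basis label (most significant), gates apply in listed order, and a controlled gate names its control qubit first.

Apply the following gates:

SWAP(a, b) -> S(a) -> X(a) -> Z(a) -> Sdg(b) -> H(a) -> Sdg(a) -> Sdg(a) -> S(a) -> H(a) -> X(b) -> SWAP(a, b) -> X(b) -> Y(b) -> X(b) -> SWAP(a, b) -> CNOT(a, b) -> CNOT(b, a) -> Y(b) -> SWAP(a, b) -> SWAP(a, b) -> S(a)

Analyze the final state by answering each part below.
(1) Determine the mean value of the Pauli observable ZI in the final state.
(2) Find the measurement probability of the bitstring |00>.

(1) In the final state, ZI has expectation -1.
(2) Outcome |00> occurs with probability 0.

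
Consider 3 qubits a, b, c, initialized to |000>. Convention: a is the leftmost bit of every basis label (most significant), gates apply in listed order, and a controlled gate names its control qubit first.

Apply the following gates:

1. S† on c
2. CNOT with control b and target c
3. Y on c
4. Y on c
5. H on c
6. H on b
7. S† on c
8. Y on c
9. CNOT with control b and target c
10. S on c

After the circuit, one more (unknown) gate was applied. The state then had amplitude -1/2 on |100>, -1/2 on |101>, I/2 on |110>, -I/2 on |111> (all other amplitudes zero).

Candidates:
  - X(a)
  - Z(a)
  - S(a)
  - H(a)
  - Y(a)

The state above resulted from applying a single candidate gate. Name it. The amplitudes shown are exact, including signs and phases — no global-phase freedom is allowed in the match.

The unique candidate consistent with the amplitudes is X(a).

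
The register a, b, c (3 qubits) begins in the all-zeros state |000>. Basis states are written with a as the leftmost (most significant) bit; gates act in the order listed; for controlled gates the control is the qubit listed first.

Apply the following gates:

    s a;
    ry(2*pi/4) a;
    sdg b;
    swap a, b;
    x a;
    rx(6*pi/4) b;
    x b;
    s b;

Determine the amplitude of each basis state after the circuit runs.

After the circuit, the state carries amplitude -1/2 - I/2 on |100>, 1/2 - I/2 on |110>, and 0 on every other basis state.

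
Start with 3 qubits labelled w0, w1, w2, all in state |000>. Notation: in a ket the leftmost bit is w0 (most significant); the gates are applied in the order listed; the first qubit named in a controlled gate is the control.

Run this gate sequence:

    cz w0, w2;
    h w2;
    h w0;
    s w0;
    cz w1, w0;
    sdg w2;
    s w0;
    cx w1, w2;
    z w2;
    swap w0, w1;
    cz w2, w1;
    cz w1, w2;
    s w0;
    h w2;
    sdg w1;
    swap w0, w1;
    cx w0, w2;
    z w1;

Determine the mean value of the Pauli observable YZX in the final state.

The observable YZX averages to 1.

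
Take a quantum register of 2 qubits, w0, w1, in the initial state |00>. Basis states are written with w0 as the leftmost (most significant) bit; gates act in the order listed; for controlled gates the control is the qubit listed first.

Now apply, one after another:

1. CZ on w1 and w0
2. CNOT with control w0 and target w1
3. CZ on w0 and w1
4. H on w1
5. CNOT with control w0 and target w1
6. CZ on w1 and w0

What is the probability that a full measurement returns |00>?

The probability of measuring |00> is 1/2.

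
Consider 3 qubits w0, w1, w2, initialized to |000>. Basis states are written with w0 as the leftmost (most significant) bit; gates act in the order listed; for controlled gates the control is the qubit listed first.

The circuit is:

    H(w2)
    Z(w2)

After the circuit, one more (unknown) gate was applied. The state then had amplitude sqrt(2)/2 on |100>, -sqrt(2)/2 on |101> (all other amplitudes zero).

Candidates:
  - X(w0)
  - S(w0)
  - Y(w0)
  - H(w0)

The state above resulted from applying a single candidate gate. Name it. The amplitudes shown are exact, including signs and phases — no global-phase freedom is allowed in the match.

The applied gate was X(w0).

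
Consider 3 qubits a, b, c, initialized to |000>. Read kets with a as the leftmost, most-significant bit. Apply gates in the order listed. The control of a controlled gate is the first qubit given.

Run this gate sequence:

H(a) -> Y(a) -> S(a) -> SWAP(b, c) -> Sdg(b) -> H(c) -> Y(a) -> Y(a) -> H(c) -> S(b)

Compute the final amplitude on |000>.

|000> carries amplitude -sqrt(2)*I/2 in the final state. Key observation: gates 5-10 undo each other exactly, leaving only the rest of the circuit to track.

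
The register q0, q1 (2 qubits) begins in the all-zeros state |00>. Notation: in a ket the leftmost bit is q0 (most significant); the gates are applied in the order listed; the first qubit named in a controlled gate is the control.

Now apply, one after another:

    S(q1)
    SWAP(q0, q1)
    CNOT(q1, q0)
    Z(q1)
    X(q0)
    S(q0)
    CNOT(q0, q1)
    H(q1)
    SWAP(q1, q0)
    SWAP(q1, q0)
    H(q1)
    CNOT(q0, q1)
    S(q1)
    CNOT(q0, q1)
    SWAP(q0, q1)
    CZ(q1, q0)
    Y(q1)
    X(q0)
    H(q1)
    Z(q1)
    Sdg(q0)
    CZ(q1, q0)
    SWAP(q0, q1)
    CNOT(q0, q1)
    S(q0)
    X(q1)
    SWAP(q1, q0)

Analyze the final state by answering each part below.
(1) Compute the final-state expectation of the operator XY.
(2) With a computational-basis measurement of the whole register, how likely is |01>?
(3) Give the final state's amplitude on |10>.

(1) The expectation value of XY is -1. Key observation: steps 7-12 multiply out to the identity, so the circuit reduces to the remaining gates.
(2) Outcome |01> occurs with probability 1/2.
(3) |10> carries amplitude -sqrt(2)/2 in the final state.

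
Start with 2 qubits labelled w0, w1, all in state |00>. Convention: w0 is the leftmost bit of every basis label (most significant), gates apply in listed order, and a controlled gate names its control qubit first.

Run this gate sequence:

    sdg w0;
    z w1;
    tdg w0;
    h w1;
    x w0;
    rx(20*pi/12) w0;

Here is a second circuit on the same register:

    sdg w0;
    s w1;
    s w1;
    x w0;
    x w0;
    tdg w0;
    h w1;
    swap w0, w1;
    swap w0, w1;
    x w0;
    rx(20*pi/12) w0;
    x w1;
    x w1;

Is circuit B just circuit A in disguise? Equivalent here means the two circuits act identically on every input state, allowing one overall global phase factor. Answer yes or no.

Yes: on every input state the two circuits agree up to one overall phase factor.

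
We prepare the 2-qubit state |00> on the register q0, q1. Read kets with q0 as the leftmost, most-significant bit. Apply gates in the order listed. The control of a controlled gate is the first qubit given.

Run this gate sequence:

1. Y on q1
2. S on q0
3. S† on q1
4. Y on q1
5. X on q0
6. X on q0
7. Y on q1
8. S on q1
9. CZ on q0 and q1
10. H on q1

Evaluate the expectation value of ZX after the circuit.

The observable ZX averages to -1. Key observation: steps 3-8 multiply out to the identity, so the circuit reduces to the remaining gates.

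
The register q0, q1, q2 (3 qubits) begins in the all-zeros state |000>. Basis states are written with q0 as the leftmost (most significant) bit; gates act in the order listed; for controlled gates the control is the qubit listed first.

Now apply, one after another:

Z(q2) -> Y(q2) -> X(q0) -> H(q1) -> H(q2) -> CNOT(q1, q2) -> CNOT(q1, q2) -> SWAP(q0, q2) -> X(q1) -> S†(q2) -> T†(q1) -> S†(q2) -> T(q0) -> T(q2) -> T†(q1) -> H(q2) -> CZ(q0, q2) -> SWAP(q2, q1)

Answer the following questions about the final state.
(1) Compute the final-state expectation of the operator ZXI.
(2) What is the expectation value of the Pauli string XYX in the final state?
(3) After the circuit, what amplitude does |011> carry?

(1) In the final state, ZXI has expectation -1.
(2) The observable XYX averages to 0.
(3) The final state's coefficient on |011> equals sqrt(2)*exp(I*pi/4)/4.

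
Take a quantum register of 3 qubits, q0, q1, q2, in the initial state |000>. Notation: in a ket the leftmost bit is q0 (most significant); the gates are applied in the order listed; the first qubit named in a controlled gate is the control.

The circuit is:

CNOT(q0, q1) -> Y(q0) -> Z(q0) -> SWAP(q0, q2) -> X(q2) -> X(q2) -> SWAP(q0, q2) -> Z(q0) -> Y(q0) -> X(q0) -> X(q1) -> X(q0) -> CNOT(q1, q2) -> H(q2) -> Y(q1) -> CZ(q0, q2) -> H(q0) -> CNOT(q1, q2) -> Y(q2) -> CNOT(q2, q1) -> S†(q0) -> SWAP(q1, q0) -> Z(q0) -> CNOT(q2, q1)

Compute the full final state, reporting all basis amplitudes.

The resulting statevector has amplitude 1/2 on |000>, 0 on |001>, -I/2 on |010>, 0 on |011>, 0 on |100>, I/2 on |101>, 0 on |110>, -1/2 on |111>. Key observation: gates 2-9 undo each other exactly, leaving only the rest of the circuit to track.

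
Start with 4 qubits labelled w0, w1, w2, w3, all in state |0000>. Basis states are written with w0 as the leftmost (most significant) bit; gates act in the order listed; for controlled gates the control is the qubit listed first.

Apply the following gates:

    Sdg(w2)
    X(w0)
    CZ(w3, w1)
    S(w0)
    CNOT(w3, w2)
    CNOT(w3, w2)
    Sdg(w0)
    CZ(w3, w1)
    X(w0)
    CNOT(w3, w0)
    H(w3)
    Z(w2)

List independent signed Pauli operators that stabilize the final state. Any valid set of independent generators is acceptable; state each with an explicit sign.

The final state is stabilized by the group generated by +IIIX, +ZIII, +IZII, +IIZI; other independent generating sets are equally valid. Key observation: the block from step 2 through step 9 cancels to the identity and can be dropped.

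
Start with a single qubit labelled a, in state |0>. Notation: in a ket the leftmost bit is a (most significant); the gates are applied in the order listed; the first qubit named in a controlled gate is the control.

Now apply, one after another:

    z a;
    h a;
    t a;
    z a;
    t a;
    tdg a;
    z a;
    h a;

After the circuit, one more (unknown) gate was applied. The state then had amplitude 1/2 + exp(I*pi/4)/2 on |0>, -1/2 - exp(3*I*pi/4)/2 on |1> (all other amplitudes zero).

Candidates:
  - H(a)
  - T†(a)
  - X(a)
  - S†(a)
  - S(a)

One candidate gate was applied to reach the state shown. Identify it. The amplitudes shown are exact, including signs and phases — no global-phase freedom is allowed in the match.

The applied gate was T†(a). Key observation: gates 4-7 undo each other exactly, leaving only the rest of the circuit to track.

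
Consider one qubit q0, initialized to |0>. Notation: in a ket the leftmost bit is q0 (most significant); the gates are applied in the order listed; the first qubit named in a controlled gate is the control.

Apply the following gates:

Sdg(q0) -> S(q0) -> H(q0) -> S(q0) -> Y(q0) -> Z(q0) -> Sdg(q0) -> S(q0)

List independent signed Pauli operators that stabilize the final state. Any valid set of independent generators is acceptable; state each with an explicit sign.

The stabilizer group can be generated by -Y, among other valid generating sets.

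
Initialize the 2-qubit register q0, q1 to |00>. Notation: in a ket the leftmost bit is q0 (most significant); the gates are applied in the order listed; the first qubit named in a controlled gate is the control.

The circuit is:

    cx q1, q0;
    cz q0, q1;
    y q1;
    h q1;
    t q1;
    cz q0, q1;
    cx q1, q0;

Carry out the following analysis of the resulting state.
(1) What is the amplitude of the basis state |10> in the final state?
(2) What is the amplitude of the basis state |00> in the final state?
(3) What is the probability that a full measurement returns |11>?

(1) The final state's coefficient on |10> equals 0.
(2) |00> carries amplitude sqrt(2)*I/2 in the final state.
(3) A full measurement returns |11> with probability 1/2.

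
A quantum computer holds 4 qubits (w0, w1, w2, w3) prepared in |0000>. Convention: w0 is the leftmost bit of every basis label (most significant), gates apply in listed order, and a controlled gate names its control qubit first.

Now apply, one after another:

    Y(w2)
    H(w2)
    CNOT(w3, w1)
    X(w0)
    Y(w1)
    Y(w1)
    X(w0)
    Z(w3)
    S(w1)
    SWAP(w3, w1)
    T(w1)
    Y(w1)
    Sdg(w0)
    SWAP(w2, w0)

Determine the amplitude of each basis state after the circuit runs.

The resulting statevector has amplitude -sqrt(2)/2 on |0100>, sqrt(2)/2 on |1100>, and 0 on every other basis state. Key observation: gates 4-7 undo each other exactly, leaving only the rest of the circuit to track.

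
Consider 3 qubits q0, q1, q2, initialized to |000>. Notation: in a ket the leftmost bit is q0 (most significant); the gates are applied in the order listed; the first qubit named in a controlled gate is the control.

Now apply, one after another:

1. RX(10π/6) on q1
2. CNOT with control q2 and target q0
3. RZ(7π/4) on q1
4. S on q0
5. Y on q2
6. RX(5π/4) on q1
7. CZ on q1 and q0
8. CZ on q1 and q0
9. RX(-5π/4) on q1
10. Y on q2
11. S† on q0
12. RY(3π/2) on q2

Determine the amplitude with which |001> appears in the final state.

The amplitude on |001> is sqrt(6)*exp(I*pi/8)/4. Key observation: steps 4-11 multiply out to the identity, so the circuit reduces to the remaining gates.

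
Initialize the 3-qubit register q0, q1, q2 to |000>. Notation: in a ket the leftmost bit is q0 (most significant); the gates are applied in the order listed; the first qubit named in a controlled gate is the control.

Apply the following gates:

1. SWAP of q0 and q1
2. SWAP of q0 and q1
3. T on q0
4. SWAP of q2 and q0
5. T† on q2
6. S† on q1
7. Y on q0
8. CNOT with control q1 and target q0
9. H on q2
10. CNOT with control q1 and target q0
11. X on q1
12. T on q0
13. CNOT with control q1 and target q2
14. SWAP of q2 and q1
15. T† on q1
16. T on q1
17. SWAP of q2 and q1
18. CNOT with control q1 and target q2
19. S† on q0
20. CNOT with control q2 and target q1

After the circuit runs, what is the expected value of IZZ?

The expectation value of IZZ is -1. Key observation: steps 13-18 multiply out to the identity, so the circuit reduces to the remaining gates.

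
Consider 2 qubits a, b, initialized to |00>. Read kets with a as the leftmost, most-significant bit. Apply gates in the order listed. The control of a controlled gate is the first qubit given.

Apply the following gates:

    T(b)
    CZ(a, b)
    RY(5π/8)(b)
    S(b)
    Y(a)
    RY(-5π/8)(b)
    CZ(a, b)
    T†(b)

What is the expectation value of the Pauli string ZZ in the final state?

The expectation value of ZZ is -1/2 + sqrt(2)/4.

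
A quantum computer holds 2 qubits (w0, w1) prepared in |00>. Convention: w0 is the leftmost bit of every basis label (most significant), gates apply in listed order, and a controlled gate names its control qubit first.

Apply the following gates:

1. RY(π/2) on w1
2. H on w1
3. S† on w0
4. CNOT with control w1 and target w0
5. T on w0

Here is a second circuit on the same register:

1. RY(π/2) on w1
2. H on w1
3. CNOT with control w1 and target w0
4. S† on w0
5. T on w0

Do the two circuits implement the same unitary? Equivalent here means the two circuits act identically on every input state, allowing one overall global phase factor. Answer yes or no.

No: there is an input state on which the two circuits produce genuinely different outputs (not merely differing by a phase).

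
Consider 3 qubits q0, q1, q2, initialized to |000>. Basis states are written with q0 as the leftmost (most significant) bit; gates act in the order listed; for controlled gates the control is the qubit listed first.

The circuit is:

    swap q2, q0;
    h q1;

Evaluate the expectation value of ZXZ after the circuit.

The observable ZXZ averages to 1.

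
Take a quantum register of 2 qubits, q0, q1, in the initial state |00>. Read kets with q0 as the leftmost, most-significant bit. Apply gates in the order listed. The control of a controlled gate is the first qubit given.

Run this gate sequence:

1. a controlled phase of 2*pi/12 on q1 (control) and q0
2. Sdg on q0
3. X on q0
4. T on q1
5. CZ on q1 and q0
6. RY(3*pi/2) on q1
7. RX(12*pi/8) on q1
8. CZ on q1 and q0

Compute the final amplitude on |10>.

|10> carries amplitude 1/2 - I/2 in the final state.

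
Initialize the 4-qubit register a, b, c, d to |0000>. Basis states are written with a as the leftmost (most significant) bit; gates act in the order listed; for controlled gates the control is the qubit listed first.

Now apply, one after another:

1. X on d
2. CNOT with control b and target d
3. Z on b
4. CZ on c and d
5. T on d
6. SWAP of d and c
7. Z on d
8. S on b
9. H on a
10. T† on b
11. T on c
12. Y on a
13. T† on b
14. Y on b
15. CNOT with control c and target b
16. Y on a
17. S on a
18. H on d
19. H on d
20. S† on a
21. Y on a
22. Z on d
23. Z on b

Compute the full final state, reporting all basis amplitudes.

The resulting statevector has amplitude sqrt(2)*I/2 on |0010>, -sqrt(2)*I/2 on |1010>, and 0 on every other basis state.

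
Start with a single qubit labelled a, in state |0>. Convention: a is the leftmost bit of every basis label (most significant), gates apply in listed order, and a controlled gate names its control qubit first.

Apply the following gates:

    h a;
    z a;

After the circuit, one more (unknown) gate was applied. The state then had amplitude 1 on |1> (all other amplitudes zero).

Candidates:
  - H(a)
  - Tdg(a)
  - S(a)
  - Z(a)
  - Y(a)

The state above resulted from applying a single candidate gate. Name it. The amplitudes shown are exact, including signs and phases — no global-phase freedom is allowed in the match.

It was H(a) that produced the state shown.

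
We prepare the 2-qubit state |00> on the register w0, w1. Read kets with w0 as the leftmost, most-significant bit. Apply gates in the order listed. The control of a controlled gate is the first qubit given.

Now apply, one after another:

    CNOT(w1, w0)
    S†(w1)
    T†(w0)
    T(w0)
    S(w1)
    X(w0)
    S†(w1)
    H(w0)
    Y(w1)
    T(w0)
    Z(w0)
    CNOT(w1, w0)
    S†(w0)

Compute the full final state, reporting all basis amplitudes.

The resulting statevector has amplitude 0 on |00>, sqrt(2)*exp(3*I*pi/4)/2 on |01>, 0 on |10>, sqrt(2)/2 on |11>. Key observation: the block from step 2 through step 5 cancels to the identity and can be dropped.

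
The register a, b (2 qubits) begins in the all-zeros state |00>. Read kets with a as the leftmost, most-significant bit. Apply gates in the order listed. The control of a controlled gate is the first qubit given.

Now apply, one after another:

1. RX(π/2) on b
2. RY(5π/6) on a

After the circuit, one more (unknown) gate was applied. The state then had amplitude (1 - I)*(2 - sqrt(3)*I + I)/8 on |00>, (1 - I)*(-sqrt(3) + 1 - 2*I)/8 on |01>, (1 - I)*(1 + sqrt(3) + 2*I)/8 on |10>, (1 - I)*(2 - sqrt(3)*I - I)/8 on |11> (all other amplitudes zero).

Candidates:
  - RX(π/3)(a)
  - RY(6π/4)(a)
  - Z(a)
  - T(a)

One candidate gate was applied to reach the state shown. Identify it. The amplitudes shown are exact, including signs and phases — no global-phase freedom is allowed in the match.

The applied gate was RX(π/3)(a).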